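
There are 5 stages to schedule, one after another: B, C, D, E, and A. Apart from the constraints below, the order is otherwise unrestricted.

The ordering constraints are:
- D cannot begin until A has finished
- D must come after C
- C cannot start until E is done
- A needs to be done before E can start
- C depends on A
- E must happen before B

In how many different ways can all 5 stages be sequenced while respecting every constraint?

3

A is the only stage with nothing required before it, so every ordering starts there.
Counting all ways to extend the partial order to a total order gives 3.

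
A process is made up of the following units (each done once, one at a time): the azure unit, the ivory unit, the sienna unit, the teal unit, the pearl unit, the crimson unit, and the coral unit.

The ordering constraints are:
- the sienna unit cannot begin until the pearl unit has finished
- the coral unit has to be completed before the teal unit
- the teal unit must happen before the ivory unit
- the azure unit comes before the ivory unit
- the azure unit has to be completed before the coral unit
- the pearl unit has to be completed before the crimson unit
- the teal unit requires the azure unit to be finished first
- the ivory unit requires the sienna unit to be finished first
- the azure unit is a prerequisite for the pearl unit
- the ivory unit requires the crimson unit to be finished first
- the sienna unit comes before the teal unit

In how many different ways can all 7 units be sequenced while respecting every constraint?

The azure unit is the only unit with nothing required before it, so every ordering starts there.
Counting all ways to extend the partial order to a total order gives 11.

11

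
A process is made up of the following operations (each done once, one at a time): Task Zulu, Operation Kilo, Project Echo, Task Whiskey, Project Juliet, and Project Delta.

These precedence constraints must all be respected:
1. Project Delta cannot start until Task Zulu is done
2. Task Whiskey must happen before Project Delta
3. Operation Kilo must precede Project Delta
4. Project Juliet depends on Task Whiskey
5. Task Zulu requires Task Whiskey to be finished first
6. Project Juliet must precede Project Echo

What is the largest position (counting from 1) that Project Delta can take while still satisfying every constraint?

6

Project Delta has no required successors, so nothing stops it from going last (position 6).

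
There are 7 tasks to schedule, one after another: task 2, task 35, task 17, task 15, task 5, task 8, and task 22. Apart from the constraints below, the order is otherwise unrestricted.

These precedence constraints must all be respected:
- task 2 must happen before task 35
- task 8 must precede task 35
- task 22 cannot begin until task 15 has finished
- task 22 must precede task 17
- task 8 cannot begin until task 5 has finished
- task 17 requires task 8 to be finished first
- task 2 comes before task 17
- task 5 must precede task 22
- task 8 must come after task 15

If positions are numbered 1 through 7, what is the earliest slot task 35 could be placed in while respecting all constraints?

Working backwards through the constraints from task 35, its full set of required predecessors is task 2, task 15, task 5, task 8 — 4 of them.
With 4 mandatory predecessors, the earliest task 35 can sit is position 4+1 = 5, and placing just those 4 first achieves it.

5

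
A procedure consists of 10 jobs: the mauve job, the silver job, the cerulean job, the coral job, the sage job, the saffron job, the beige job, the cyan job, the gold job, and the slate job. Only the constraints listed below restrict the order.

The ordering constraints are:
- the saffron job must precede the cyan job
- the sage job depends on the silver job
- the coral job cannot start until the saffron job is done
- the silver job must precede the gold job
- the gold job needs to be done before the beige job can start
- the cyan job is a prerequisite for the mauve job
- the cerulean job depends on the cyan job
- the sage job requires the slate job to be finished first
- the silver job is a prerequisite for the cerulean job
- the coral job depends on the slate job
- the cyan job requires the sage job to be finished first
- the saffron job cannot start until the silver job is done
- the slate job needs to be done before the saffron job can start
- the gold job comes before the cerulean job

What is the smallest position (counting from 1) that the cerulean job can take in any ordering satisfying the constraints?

7

Every job that must precede the cerulean job has to come before it. Tracing all chains that end at the cerulean job, those jobs are: the silver job, the sage job, the saffron job, the cyan job, the gold job, the slate job — 6 in total.
So at minimum 6 jobs come before the cerulean job, putting the cerulean job no earlier than position 7. That position is achievable by scheduling exactly those predecessors first.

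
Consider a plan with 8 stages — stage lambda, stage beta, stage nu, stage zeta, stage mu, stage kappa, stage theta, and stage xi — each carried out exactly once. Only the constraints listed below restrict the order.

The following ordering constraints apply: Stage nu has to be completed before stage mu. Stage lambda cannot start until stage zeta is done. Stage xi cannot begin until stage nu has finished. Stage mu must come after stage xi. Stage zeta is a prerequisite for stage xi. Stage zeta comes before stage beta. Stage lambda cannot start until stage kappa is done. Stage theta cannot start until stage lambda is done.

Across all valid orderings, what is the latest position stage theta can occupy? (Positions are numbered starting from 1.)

8

No constraint forces any stage after stage theta, so it can be placed last, in position 8.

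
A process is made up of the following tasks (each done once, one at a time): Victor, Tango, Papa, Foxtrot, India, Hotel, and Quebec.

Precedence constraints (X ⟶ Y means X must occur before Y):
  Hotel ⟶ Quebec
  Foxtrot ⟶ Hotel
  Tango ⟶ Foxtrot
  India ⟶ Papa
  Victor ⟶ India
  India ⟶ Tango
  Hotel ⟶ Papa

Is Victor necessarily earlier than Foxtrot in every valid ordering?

Following the dependencies: Victor → India → Tango → Foxtrot.
Hence Victor necessarily comes before Foxtrot.

Yes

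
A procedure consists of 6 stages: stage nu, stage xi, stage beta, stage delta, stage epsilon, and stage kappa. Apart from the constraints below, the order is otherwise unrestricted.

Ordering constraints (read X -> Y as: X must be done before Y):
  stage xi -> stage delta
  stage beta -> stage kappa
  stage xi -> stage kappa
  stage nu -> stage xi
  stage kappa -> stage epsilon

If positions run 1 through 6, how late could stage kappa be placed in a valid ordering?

Following the constraints forward from stage kappa, its only required successor is stage epsilon.
So at least 1 stage follows stage kappa, putting stage kappa no later than position 5. That position is achievable by scheduling everything else first.

5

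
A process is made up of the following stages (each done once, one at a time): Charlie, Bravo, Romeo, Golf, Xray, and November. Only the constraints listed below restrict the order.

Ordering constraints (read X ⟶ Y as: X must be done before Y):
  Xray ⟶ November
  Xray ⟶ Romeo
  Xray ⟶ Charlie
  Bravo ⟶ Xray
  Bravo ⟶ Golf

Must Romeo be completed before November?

No

Nothing in the constraints links Romeo and November; they are unordered relative to each other.
So Romeo can come before November or after — it is not forced.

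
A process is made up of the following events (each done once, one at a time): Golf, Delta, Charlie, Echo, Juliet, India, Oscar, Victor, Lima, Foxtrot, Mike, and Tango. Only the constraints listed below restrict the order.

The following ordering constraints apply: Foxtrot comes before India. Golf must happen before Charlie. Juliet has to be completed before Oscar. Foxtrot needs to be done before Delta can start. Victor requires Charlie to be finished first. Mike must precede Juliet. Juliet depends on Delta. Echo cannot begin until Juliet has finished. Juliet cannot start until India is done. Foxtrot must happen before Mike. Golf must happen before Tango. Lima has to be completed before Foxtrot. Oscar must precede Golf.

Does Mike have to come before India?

No

Mike and India are not related by any chain of constraints.
So Mike can come before India or after — it is not forced.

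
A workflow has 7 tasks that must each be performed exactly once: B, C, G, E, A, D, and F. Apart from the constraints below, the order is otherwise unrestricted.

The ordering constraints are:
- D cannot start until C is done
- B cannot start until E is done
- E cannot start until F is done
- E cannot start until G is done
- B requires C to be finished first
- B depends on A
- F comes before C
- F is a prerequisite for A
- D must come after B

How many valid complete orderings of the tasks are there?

The tasks with no prerequisites are G, F; any of them can be placed first.
Enumerating by repeatedly choosing an available task (one whose prerequisites are all placed) gives 18 distinct complete orderings.

18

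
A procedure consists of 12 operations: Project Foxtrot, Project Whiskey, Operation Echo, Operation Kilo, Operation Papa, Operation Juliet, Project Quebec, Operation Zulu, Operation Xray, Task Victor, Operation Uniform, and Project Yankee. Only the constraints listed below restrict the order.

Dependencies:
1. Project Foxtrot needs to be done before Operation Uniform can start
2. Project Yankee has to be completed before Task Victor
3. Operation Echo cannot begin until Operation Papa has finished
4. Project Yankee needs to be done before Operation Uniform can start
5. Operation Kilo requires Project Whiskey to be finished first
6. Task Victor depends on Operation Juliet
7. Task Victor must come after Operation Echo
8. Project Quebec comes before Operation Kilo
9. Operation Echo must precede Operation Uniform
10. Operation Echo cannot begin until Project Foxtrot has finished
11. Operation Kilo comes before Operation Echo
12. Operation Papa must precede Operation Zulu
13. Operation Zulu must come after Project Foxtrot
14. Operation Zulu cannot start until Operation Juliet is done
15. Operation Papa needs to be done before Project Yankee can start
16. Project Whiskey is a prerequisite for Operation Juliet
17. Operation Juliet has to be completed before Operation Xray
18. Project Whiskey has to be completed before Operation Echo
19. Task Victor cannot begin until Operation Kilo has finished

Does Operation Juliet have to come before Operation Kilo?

No

Nothing in the constraints links Operation Juliet and Operation Kilo; they are unordered relative to each other.
There exist valid orderings with Operation Kilo before Operation Juliet, so Operation Juliet is not required to come first.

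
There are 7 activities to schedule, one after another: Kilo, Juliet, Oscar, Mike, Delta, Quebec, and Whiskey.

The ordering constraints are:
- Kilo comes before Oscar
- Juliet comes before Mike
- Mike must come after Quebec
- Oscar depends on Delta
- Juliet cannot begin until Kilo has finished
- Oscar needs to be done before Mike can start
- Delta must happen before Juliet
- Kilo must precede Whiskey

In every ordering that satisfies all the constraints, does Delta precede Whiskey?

Nothing in the constraints links Delta and Whiskey; they are unordered relative to each other.
A valid ordering placing Whiskey before Delta exists, so the answer is no.

No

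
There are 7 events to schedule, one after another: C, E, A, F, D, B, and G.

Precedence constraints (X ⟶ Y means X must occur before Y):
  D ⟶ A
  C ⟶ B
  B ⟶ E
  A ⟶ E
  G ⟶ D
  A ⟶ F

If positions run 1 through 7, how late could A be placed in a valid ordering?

Following every chain forward from A, the events that must come later are E, F — 2 of them.
With 2 mandatory successors out of 7 events total, the latest slot for A is 7−2 = 5, and it's reachable by doing all non-successors before A.

5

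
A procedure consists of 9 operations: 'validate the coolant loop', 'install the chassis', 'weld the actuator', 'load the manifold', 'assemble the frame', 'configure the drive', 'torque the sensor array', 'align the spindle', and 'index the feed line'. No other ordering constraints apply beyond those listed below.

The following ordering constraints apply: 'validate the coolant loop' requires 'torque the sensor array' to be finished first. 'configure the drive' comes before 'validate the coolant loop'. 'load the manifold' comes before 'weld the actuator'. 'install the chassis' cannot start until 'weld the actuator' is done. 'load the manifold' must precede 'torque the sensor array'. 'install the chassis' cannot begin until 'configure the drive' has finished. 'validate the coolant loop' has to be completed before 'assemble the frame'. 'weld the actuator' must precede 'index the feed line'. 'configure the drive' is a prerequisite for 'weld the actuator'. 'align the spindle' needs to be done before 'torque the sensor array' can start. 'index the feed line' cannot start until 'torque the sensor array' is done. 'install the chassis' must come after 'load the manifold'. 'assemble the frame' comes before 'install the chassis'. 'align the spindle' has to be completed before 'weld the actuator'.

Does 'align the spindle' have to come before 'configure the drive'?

No chain of constraints connects 'align the spindle' to 'configure the drive' in either direction.
A valid ordering placing 'configure the drive' before 'align the spindle' exists, so the answer is no.

No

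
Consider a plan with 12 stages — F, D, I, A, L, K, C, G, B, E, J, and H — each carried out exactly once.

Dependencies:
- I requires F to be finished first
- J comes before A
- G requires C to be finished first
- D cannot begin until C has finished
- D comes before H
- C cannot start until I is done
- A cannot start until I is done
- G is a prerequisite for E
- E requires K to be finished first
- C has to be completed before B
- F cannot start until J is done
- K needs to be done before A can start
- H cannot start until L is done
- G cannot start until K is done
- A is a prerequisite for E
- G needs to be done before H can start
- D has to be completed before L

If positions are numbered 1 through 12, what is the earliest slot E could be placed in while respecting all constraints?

8

Working backwards through the constraints from E, its full set of required predecessors is F, I, A, K, C, G, J — 7 of them.
So at minimum 7 stages come before E, putting E no earlier than position 8. That position is achievable by scheduling exactly those predecessors first.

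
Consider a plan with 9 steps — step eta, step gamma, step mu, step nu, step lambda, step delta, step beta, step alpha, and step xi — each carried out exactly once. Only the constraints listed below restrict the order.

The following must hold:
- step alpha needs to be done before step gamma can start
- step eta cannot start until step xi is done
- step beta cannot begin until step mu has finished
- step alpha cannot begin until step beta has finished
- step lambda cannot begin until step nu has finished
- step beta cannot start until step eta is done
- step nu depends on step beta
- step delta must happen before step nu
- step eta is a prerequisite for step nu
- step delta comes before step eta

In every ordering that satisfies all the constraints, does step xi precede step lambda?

Yes

Tracing the constraints gives a chain: step xi → step eta → step nu → step lambda.
So step xi must precede step lambda in any valid ordering.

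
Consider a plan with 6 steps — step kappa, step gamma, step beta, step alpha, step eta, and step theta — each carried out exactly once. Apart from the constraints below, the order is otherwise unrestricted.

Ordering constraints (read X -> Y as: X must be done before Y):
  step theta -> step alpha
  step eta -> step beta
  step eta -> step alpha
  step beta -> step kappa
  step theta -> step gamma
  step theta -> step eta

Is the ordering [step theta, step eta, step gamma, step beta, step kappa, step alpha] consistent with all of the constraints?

Yes

Every stated constraint is respected: step theta sits at position 1, ahead of step alpha at position 6, and each of the other listed pairs likewise has the predecessor earlier in the sequence.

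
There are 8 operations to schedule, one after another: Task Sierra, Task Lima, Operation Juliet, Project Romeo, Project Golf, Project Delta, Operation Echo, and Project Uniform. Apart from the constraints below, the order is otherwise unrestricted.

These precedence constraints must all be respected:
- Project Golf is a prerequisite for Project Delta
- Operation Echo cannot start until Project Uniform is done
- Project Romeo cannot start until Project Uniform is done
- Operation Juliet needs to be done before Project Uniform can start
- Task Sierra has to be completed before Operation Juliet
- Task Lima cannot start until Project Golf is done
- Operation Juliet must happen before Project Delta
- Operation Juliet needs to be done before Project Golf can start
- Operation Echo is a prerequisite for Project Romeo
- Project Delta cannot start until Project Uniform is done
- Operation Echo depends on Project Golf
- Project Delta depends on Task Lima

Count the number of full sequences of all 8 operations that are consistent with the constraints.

Task Sierra is the only operation with nothing required before it, so every ordering starts there.
Systematically extending each partial ordering one operation at a time and counting, there are 15 complete orderings.

15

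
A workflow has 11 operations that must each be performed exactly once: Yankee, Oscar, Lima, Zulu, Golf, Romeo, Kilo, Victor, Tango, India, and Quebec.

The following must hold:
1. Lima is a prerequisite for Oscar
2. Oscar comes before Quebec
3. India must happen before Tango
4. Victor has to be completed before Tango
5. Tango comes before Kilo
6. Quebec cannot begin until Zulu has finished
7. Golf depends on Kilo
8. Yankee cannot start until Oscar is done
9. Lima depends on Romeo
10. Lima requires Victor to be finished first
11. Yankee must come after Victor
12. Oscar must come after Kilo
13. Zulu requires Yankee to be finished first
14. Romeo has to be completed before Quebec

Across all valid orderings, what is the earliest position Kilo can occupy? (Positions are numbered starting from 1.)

4

The operations that are forced before Kilo, directly or transitively, are Victor, Tango, India. That's 3 operations.
So at minimum 3 operations come before Kilo, putting Kilo no earlier than position 4. That position is achievable by scheduling exactly those predecessors first.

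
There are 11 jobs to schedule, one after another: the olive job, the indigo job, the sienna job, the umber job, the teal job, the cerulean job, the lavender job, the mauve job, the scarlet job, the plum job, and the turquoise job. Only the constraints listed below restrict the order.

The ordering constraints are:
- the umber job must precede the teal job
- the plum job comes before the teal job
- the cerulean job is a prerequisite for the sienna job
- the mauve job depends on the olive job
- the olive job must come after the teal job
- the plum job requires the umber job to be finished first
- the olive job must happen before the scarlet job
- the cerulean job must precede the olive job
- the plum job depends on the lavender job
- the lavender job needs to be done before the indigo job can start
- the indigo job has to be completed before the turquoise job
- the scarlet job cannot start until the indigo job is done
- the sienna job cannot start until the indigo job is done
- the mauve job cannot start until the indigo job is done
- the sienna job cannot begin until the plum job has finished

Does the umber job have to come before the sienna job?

Tracing the constraints gives a chain: the umber job → the plum job → the sienna job.
That forces the umber job before the sienna job in every valid schedule.

Yes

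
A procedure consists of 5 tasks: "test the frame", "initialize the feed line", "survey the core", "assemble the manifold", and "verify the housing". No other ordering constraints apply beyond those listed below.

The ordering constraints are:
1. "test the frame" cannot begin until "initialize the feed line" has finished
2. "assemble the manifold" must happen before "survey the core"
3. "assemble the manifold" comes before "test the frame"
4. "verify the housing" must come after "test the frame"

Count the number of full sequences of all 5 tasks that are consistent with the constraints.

The tasks with no prerequisites are "initialize the feed line", "assemble the manifold"; any of them can be placed first.
Systematically extending each partial ordering one task at a time and counting, there are 7 complete orderings.

7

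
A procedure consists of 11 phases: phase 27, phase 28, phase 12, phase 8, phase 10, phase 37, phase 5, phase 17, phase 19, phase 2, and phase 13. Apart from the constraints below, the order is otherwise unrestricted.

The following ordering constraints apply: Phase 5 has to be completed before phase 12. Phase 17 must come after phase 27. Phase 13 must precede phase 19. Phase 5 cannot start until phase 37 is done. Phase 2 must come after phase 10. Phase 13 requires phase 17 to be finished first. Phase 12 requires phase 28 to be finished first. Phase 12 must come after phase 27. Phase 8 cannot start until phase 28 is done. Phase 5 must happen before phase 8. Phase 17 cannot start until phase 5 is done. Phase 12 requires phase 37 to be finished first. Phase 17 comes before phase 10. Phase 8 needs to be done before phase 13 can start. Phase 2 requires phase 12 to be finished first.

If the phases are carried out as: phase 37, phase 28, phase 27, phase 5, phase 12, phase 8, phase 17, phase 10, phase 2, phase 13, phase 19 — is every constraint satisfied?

Yes

Checking each listed constraint against this order: for instance, phase 27 is in position 3 and phase 17 in position 7, so that constraint holds — and the remaining constraints check out the same way.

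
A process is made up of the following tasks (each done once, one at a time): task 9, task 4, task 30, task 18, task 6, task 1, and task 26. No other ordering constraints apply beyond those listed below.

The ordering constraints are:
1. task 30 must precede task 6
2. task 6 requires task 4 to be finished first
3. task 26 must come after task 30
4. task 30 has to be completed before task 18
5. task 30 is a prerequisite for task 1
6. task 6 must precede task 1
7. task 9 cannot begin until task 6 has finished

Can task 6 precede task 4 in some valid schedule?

Following task 4 → task 6, task 4 must precede task 6 in every valid ordering.
Hence task 6 can never be scheduled before task 4.

No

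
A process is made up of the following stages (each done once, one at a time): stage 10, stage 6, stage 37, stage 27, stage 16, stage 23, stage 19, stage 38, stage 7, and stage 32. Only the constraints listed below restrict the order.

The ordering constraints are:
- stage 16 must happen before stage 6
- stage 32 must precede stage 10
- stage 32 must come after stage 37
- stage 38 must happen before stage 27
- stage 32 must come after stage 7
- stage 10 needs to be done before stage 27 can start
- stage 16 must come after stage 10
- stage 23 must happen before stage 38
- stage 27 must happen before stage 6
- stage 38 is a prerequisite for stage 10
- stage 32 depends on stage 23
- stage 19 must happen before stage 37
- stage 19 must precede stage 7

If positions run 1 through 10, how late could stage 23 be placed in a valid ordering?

4

Following every chain forward from stage 23, the stages that must come later are stage 10, stage 6, stage 27, stage 16, stage 38, stage 32 — 6 of them.
With 6 mandatory successors out of 10 stages total, the latest slot for stage 23 is 10−6 = 4, and it's reachable by doing all non-successors before stage 23.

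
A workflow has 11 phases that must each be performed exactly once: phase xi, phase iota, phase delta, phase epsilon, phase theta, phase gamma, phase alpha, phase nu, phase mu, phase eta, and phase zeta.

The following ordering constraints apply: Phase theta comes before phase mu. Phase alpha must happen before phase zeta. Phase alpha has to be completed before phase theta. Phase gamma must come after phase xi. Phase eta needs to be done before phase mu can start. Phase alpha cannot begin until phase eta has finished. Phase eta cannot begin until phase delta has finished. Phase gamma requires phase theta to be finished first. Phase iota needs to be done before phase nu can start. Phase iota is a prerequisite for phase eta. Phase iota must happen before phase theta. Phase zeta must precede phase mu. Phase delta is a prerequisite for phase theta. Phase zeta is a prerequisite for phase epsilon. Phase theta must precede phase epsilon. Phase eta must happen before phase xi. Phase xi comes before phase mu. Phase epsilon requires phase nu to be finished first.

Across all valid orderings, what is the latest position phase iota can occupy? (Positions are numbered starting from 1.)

Following every chain forward from phase iota, the phases that must come later are phase xi, phase epsilon, phase theta, phase gamma, phase alpha, phase nu, phase mu, phase eta, phase zeta — 9 of them.
With 9 mandatory successors out of 11 phases total, the latest slot for phase iota is 11−9 = 2, and it's reachable by doing all non-successors before phase iota.

2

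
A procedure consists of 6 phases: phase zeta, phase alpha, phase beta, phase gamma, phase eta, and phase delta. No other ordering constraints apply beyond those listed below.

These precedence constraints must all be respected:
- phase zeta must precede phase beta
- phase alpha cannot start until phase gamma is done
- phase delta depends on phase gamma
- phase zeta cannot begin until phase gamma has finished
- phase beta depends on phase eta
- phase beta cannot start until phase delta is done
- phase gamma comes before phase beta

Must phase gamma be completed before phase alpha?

There is a constraint chain phase gamma → phase alpha.
That forces phase gamma before phase alpha in every valid schedule.

Yes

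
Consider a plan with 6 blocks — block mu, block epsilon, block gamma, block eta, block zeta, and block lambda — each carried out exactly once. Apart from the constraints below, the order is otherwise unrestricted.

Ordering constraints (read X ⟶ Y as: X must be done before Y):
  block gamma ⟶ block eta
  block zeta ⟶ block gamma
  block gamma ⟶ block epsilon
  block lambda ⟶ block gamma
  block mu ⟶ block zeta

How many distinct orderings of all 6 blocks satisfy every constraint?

The blocks with no prerequisites are block mu, block lambda; any of them can be placed first.
Systematically extending each partial ordering one block at a time and counting, there are 6 complete orderings.

6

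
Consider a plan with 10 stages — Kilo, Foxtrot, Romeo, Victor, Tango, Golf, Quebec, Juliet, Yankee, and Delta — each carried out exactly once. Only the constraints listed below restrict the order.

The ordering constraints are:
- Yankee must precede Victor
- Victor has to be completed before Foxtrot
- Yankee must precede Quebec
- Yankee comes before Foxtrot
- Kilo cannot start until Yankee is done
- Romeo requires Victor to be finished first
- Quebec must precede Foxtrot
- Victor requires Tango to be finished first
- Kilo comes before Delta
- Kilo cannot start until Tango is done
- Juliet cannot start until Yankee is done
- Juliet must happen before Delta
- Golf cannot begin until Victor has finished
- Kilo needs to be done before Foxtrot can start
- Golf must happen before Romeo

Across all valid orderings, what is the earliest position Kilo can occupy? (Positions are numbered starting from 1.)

3

Working backwards through the constraints from Kilo, its full set of required predecessors is Tango, Yankee — 2 of them.
So at minimum 2 stages come before Kilo, putting Kilo no earlier than position 3. That position is achievable by scheduling exactly those predecessors first.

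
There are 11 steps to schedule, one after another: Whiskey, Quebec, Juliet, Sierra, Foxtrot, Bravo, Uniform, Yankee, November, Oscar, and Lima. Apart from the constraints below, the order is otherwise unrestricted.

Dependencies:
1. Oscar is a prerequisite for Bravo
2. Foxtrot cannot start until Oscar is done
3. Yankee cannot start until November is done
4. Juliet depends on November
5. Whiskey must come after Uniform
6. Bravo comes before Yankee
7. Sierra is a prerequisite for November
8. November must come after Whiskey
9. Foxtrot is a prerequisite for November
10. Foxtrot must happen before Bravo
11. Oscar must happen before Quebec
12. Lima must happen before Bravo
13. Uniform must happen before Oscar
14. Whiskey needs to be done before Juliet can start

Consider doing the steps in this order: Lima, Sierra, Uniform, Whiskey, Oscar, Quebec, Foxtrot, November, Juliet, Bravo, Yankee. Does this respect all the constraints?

Yes

Every stated constraint is respected: Lima sits at position 1, ahead of Bravo at position 10, and each of the other listed pairs likewise has the predecessor earlier in the sequence.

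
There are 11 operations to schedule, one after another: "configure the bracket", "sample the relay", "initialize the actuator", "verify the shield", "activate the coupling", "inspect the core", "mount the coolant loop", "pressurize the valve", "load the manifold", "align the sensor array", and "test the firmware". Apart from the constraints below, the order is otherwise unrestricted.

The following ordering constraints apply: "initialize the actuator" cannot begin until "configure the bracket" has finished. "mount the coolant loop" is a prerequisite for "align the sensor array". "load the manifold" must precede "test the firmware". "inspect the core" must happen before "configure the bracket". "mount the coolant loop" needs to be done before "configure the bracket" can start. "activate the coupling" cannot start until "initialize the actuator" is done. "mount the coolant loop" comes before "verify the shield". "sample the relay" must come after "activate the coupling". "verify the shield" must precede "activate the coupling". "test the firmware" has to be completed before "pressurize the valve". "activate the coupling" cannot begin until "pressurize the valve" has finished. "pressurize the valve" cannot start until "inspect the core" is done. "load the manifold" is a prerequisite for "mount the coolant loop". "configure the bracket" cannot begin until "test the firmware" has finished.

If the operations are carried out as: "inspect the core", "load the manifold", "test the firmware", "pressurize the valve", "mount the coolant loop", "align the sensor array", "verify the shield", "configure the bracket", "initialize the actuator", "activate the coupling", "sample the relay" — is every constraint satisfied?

Every stated constraint is respected: "inspect the core" sits at position 1, ahead of "configure the bracket" at position 8, and each of the other listed pairs likewise has the predecessor earlier in the sequence.

Yes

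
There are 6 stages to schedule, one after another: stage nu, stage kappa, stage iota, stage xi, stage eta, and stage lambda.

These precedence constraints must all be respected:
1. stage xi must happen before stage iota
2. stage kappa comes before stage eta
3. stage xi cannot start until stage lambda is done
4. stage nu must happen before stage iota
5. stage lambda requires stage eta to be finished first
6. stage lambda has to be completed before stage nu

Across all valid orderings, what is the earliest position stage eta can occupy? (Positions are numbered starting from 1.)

2

The only stage forced before stage eta (directly or transitively) is stage kappa.
With 1 mandatory predecessor, the earliest stage eta can sit is position 1+1 = 2, and placing just that one first achieves it.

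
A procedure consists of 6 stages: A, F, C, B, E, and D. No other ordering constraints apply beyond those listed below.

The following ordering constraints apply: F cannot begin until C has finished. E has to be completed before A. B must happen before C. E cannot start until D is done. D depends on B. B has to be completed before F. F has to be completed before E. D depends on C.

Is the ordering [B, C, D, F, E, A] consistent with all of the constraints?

Yes

Checking each listed constraint against this order: for instance, B is in position 1 and F in position 4, so that constraint holds — and the remaining constraints check out the same way.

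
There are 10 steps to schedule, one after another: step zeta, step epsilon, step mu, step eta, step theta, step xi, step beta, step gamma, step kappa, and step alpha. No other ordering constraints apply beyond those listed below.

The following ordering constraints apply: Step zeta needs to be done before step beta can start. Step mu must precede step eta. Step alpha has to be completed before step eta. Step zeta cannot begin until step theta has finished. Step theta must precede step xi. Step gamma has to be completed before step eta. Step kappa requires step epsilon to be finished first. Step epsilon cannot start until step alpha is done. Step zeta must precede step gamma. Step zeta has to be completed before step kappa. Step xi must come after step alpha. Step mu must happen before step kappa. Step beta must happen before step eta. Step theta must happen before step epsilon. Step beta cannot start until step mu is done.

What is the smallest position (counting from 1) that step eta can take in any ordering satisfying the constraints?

7

Every step that must precede step eta has to come before it. Tracing all chains that end at step eta, those steps are: step zeta, step mu, step theta, step beta, step gamma, step alpha — 6 in total.
So at minimum 6 steps come before step eta, putting step eta no earlier than position 7. That position is achievable by scheduling exactly those predecessors first.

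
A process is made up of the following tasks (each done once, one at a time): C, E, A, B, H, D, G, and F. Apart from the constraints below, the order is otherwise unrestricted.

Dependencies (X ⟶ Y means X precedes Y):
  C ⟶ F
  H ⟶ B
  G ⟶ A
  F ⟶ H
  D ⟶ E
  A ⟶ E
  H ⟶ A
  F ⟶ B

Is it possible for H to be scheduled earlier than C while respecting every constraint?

There is a dependency chain C → F → H, so H always comes after C.
Hence H can never be scheduled before C.

No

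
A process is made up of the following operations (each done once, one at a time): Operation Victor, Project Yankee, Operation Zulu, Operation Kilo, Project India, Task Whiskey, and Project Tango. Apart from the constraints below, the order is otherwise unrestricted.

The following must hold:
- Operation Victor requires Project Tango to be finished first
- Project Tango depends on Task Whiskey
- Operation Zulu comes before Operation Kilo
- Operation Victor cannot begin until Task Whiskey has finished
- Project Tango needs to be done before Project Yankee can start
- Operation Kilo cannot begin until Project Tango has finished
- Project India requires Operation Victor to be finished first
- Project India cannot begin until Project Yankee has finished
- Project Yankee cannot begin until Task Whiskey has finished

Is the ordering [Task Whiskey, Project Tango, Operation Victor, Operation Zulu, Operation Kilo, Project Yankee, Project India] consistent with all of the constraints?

Yes

Checking each listed constraint against this order: for instance, Task Whiskey is in position 1 and Project Yankee in position 6, so that constraint holds — and the remaining constraints check out the same way.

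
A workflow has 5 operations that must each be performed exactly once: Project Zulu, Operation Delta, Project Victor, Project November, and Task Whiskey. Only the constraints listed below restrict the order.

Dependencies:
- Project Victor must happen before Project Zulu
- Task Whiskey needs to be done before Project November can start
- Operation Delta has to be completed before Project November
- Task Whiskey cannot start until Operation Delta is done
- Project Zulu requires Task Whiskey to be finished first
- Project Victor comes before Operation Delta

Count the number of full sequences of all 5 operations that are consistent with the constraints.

Only Project Victor has no prerequisites, so it must go first.
Systematically extending each partial ordering one operation at a time and counting, there are 2 complete orderings.

2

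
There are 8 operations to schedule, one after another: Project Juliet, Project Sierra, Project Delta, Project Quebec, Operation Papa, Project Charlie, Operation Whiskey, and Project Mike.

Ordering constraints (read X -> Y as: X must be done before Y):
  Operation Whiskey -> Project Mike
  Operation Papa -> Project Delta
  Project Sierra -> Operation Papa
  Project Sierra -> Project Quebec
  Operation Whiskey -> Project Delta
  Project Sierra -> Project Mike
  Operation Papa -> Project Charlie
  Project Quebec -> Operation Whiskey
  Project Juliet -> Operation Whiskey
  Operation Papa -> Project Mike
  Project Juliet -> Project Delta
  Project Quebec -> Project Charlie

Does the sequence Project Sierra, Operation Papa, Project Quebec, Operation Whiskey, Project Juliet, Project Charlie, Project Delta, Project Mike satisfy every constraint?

No

In the proposed order, Operation Whiskey appears before Project Juliet.
But one of the constraints requires Project Juliet before Operation Whiskey, so this ordering violates it.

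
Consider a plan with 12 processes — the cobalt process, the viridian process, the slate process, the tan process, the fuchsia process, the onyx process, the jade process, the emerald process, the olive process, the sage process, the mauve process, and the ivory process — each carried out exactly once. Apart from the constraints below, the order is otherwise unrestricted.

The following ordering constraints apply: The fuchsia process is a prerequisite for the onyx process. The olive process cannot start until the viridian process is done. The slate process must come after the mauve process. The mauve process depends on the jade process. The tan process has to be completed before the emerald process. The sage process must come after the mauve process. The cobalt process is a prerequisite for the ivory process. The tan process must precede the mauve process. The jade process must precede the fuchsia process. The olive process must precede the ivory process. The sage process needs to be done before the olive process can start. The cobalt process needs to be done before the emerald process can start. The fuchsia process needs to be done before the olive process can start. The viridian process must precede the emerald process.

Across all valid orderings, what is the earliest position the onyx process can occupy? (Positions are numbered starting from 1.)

3

The processes that are forced before the onyx process, directly or transitively, are the fuchsia process, the jade process. That's 2 processes.
With 2 mandatory predecessors, the earliest the onyx process can sit is position 2+1 = 3, and placing just those 2 first achieves it.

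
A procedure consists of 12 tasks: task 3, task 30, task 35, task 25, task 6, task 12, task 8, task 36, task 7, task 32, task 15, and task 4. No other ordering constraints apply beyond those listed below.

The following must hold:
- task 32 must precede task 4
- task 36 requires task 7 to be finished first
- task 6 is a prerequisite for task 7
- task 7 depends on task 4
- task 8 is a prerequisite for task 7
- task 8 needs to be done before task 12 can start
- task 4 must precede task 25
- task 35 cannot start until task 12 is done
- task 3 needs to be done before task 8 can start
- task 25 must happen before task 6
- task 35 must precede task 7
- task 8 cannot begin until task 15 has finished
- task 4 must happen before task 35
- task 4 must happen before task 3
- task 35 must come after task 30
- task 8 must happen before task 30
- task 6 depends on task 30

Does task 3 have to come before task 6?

Yes

Tracing the constraints gives a chain: task 3 → task 8 → task 30 → task 6.
So task 3 must precede task 6 in any valid ordering.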